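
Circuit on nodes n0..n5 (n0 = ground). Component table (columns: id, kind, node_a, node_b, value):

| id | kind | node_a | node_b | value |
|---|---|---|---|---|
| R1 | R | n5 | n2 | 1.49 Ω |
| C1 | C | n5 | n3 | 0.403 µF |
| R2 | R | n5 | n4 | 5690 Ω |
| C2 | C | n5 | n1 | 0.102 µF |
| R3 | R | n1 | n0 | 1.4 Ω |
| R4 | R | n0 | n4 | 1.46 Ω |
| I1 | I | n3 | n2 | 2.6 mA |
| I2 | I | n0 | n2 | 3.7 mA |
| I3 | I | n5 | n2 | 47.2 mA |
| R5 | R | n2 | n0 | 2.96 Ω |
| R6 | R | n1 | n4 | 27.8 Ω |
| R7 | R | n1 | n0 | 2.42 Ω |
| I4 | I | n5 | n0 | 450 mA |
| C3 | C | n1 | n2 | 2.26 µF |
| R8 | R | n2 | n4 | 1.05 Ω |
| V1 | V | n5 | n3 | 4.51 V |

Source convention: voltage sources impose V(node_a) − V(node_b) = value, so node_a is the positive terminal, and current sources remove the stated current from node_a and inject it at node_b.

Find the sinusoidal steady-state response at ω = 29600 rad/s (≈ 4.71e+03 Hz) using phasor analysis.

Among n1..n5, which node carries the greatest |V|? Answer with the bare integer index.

3

MNA unknowns: 5 node voltages V₁..V_5 plus 1 source current (V1)
R1: Y=0.6711+0.000j on G[5,2]
C1: Y=0.000+0.01193j on G[5,3]
R2: Y=0.0001757+0.000j on G[5,4]
C2: Y=0.000+0.003019j on G[5,1]
R3: Y=0.7143+0.000j on G[1,0]
R4: Y=0.6849+0.000j on G[0,4]
I1: z[3]−=0.0026, z[2]+=0.0026
I2: z[0]−=0.0037, z[2]+=0.0037
I3: z[5]−=0.0472, z[2]+=0.0472
R5: Y=0.3378+0.000j on G[2,0]
R6: Y=0.03597+0.000j on G[1,4]
R7: Y=0.4132+0.000j on G[1,0]
I4: z[5]−=0.45, z[0]+=0.45
C3: Y=0.000+0.06690j on G[1,2]
R8: Y=0.9524+0.000j on G[2,4]
V1: row V5−V3=4.51, i_V1 at 5,3
solve → V1=-0.01585-0.03538j, V2=-0.5883+0.05553j, V3=-5.842+0.06145j, V4=-0.3353+0.03085j, V5=-1.332+0.06145j
aux → i_V1=0.002600-0.05380j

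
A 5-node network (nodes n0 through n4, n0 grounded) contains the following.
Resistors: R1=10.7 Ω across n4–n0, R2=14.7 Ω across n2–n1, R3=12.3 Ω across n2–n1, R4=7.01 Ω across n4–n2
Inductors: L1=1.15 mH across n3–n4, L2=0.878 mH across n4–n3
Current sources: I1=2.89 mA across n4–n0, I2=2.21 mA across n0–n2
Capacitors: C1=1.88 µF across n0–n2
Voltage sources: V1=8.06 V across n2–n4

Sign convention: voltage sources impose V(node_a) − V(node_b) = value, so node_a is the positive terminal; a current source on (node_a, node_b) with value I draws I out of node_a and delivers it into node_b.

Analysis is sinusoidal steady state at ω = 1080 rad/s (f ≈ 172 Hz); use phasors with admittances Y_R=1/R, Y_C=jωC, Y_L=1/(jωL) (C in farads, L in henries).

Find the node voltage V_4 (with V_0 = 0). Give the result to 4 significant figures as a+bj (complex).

MNA unknowns: 4 node voltages V₁..V_4 plus 1 source current (V1)
R1: Y=0.09346+0.000j on G[4,0]
L1: Y=0.000-0.8052j on G[3,4]
I1: z[4]−=0.00289, z[0]+=0.00289
I2: z[0]−=0.00221, z[2]+=0.00221
R2: Y=0.06803+0.000j on G[2,1]
C1: Y=0.000+0.002030j on G[0,2]
R3: Y=0.08130+0.000j on G[2,1]
R4: Y=0.1427+0.000j on G[4,2]
L2: Y=0.000-1.055j on G[4,3]
V1: row V2−V4=8.06, i_V1 at 2,4
solve → V1=8.049-0.1749j, V2=8.049-0.1749j, V3=-0.01107-0.1749j, V4=-0.01107-0.1749j
aux → i_V1=-1.148-0.01634j

-0.01107-0.1749j V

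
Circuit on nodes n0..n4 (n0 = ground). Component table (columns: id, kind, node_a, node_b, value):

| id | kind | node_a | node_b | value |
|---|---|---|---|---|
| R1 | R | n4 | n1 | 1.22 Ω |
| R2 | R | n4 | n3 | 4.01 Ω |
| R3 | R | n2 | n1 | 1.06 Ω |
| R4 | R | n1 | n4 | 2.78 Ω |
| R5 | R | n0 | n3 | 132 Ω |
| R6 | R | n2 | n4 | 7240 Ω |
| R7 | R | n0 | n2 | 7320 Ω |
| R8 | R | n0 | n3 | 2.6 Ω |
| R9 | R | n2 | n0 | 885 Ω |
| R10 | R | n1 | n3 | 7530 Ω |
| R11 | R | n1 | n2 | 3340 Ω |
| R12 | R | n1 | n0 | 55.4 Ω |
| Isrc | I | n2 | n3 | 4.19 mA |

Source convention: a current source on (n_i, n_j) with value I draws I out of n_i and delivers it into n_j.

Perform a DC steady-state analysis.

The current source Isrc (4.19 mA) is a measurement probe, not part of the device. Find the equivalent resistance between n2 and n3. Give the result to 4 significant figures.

R_eq = 5.503 Ω

Apply KCL at each of the 4 non-ground nodes and solve the resulting linear system.
Node n1: branches {R1, R3, R4, R10, R11, R12} → V_1 = -0.01776
Node n2: branches {R3, R6, R7, R9, R11, Isrc} → V_2 = -0.02217
Node n3: branches {R2, R5, R8, R10, Isrc} → V_3 = 0.0008889
Node n4: branches {R1, R2, R4, R6} → V_4 = -0.01450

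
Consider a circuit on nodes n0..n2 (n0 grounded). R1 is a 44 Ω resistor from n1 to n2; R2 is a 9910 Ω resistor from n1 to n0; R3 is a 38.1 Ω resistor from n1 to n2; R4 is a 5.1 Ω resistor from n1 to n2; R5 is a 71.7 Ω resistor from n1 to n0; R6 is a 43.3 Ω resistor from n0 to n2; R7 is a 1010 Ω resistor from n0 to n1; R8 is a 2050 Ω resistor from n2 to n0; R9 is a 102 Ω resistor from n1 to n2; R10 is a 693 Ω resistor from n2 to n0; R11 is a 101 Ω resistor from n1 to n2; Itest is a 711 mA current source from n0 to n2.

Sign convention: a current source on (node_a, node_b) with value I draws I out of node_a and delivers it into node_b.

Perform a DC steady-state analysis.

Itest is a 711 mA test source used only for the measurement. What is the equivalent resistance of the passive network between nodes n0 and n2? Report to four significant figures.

R_eq = 25.47 Ω

Element admittances at DC:
  Y(R1) = 0.02273 S between n1,n2
  Y(R2) = 0.0001009 S between n1,n0
  Y(R3) = 0.02625 S between n1,n2
  Y(R4) = 0.1961 S between n1,n2
  Y(R5) = 0.01395 S between n1,n0
  Y(R6) = 0.02309 S between n0,n2
  Y(R7) = 0.0009901 S between n0,n1
  Y(R8) = 0.0004878 S between n2,n0
  Y(R9) = 0.009804 S between n1,n2
  Y(R10) = 0.001443 S between n2,n0
  Y(R11) = 0.009901 S between n1,n2
  Itest: injects 0.711 A into n2 (from n0)
Assemble and solve the 2×2 MNA system:
  V(n1)=17.14  V(n2)=18.11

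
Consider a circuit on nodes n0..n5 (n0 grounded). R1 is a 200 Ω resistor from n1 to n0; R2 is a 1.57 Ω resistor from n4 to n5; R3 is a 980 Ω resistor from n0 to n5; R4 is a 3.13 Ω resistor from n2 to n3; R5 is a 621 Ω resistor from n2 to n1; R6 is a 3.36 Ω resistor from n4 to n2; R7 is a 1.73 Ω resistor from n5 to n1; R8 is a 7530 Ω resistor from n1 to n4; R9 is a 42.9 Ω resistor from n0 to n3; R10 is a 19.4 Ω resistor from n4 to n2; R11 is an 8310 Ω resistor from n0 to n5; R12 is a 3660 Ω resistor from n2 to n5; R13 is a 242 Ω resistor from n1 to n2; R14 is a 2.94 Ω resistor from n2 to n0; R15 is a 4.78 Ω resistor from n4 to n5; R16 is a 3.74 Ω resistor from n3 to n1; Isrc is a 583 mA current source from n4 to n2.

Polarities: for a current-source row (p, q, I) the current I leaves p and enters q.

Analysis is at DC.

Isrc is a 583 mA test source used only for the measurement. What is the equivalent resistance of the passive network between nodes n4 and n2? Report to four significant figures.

R_eq = 2.176 Ω

Element admittances at DC:
  Y(R1) = 0.005000 S between n1,n0
  Y(R2) = 0.6369 S between n4,n5
  Y(R3) = 0.001020 S between n0,n5
  Y(R4) = 0.3195 S between n2,n3
  Y(R5) = 0.001610 S between n2,n1
  Y(R6) = 0.2976 S between n4,n2
  Y(R7) = 0.5780 S between n5,n1
  Y(R8) = 0.0001328 S between n1,n4
  Y(R9) = 0.02331 S between n0,n3
  Y(R10) = 0.05155 S between n4,n2
  Y(R11) = 0.0001203 S between n0,n5
  Y(R12) = 0.0002732 S between n2,n5
  Y(R13) = 0.004132 S between n1,n2
  Y(R14) = 0.3401 S between n2,n0
  Y(R15) = 0.2092 S between n4,n5
  Y(R16) = 0.2674 S between n3,n1
  Isrc: injects 0.583 A into n2 (from n4)
Assemble and solve the 5×5 MNA system:
  V(n1)=-0.8249  V(n2)=0.03907  V(n3)=-0.3410  V(n4)=-1.230  V(n5)=-1.064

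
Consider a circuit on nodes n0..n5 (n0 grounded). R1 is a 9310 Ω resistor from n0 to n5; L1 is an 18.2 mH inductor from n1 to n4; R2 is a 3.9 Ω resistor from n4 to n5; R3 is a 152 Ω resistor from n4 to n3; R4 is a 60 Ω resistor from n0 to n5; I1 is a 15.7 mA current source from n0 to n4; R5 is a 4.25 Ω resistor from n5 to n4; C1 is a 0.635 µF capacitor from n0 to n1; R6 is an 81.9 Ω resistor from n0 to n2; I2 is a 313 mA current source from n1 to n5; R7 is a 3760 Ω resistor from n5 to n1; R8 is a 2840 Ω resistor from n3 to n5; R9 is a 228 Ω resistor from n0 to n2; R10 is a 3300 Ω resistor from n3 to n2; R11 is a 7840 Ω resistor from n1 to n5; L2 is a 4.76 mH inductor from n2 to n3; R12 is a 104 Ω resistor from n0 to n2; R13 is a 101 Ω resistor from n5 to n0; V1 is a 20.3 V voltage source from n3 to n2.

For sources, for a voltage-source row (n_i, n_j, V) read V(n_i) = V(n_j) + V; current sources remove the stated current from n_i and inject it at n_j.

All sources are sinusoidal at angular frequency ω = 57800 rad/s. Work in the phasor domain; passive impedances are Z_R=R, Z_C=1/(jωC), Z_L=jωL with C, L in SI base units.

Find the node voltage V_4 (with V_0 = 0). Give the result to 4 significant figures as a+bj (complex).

Element admittances at ω=57800 rad/s:
  Y(R1) = 0.0001074+0.000j S between n0,n5
  Y(L1) = 0.000-0.0009506j S between n1,n4
  Y(R2) = 0.2564+0.000j S between n4,n5
  Y(R3) = 0.006579+0.000j S between n4,n3
  Y(R4) = 0.01667+0.000j S between n0,n5
  I1: injects 0.0157 A into n4 (from n0)
  Y(R5) = 0.2353+0.000j S between n5,n4
  Y(C1) = 0.000+0.03670j S between n0,n1
  Y(R6) = 0.01221+0.000j S between n0,n2
  I2: injects 0.313 A into n5 (from n1)
  Y(R7) = 0.0002660+0.000j S between n5,n1
  Y(R8) = 0.0003521+0.000j S between n3,n5
  Y(R9) = 0.004386+0.000j S between n0,n2
  Y(R10) = 0.0003030+0.000j S between n3,n2
  Y(R11) = 0.0001276+0.000j S between n1,n5
  Y(L2) = 0.000-0.003635j S between n2,n3
  Y(R12) = 0.009615+0.000j S between n0,n2
  Y(R13) = 0.009901+0.000j S between n5,n0
  V1: constraint V(n3)−V(n2) = 20.3
Assemble and solve the 6×6 MNA system:
  V(n1)=-0.4569+8.584j  V(n2)=-1.351+0.1127j  V(n3)=18.95+0.1127j  V(n4)=13.84+0.5398j  V(n5)=13.73+0.5179j
  i(V1)=-0.04158+0.07674j

13.84+0.5398j V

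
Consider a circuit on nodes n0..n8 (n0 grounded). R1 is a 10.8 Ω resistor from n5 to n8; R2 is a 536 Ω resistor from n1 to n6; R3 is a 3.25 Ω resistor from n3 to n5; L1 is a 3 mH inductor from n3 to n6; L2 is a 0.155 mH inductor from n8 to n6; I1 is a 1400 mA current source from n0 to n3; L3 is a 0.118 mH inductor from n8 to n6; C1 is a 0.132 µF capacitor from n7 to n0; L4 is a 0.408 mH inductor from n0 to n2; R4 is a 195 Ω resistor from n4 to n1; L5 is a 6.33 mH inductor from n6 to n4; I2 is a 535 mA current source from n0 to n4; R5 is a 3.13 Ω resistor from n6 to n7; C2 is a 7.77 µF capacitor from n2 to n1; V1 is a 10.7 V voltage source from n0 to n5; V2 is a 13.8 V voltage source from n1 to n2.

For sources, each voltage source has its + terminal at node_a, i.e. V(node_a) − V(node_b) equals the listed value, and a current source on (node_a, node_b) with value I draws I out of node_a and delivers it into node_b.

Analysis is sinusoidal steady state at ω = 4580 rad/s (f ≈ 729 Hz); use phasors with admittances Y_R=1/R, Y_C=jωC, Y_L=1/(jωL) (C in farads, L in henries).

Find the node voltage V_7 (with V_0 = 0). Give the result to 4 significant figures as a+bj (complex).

-4.357+0.4416j V

Apply KCL at each of the 8 non-ground nodes and solve the resulting linear system.
Node n1: branches {R2, R4, C2, V2} → V_1 = 13.62-0.2087j
Node n2: branches {L4, C2, V2} → V_2 = -0.1787-0.2087j
Node n3: branches {R3, L1, I1} → V_3 = -5.958-0.3784j
Node n4: branches {R4, L5, I2} → V_4 = -1.620+18.21j
Node n5: branches {R1, R3, V1} → V_5 = -10.70+0.000j
Node n6: branches {R2, L1, L2, L3, L5, R5} → V_6 = -4.358+0.4334j
Node n7: branches {C1, R5} → V_7 = -4.357+0.4416j
Node n8: branches {R1, L2, L3} → V_8 = -4.351+0.2530j
Source currents: i(V1)=-2.047+0.09302j, i(V2)=-0.1117-0.3954j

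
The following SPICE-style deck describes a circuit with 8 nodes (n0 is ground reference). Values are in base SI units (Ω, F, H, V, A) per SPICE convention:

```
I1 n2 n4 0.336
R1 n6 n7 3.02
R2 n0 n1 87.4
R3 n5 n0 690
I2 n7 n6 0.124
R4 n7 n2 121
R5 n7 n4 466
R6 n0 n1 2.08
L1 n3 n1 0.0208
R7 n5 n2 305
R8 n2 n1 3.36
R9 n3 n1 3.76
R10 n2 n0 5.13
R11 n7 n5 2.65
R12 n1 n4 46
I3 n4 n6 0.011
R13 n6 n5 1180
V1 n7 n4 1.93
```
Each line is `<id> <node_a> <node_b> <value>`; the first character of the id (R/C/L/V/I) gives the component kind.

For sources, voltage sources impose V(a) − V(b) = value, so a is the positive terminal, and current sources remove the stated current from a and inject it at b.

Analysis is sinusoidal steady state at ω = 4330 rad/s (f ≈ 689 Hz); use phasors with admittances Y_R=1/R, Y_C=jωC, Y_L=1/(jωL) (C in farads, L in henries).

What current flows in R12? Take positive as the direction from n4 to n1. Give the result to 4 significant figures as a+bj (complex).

0.1916+0.000j A

MNA unknowns: 7 node voltages V₁..V_7 plus 1 source current (V1)
I1: z[2]−=0.336, z[4]+=0.336
R1: Y=0.3311+0.000j on G[6,7]
R2: Y=0.01144+0.000j on G[0,1]
R3: Y=0.001449+0.000j on G[5,0]
I2: z[7]−=0.124, z[6]+=0.124
R4: Y=0.008264+0.000j on G[7,2]
R5: Y=0.002146+0.000j on G[7,4]
R6: Y=0.4808+0.000j on G[0,1]
L1: Y=0.000-0.01110j on G[3,1]
R7: Y=0.003279+0.000j on G[5,2]
R8: Y=0.2976+0.000j on G[2,1]
R9: Y=0.2660+0.000j on G[3,1]
R10: Y=0.1949+0.000j on G[2,0]
R11: Y=0.3774+0.000j on G[7,5]
R12: Y=0.02174+0.000j on G[1,4]
I3: z[4]−=0.011, z[6]+=0.011
R13: Y=0.0008475+0.000j on G[6,5]
V1: row V7−V4=1.93, i_V1 at 7,4
solve → V1=0.1089+0.000j, V2=-0.3547+0.000j, V3=0.1089+0.000j, V4=8.921+0.000j, V5=10.71+0.000j, V6=11.26+0.000j, V7=10.85+0.000j
aux → i_V1=-0.1376+0.000j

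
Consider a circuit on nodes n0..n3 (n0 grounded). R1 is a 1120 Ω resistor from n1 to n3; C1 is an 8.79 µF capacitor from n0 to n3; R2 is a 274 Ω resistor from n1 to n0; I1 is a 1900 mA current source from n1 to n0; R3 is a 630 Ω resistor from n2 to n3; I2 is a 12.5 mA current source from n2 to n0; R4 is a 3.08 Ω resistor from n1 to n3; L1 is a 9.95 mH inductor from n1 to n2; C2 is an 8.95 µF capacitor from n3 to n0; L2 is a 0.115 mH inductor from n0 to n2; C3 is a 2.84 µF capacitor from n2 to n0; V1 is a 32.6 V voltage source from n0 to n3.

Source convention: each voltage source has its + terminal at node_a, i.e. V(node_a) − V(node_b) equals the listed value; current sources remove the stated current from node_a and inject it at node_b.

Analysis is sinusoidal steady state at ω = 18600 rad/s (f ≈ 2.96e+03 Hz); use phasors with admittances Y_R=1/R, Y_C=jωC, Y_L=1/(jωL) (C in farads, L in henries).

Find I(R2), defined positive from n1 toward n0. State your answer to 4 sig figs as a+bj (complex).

-0.1387-0.002247j A

MNA unknowns: 3 node voltages V₁..V_3 plus 1 source current (V1)
R1: Y=0.0008929+0.000j on G[1,3]
C1: Y=0.000+0.1635j on G[0,3]
R2: Y=0.003650+0.000j on G[1,0]
I1: z[1]−=1.9, z[0]+=1.9
R3: Y=0.001587+0.000j on G[2,3]
I2: z[2]−=0.0125, z[0]+=0.0125
R4: Y=0.3247+0.000j on G[1,3]
L1: Y=0.000-0.005403j on G[1,2]
C2: Y=0.000+0.1665j on G[3,0]
L2: Y=0.000-0.4675j on G[0,2]
C3: Y=0.000+0.05282j on G[2,0]
V1: row V0−V3=32.6, i_V1 at 0,3
solve → V1=-38.00-0.6157j, V2=-0.4894-0.1590j, V3=-32.60+0.000j
aux → i_V1=1.708-10.56j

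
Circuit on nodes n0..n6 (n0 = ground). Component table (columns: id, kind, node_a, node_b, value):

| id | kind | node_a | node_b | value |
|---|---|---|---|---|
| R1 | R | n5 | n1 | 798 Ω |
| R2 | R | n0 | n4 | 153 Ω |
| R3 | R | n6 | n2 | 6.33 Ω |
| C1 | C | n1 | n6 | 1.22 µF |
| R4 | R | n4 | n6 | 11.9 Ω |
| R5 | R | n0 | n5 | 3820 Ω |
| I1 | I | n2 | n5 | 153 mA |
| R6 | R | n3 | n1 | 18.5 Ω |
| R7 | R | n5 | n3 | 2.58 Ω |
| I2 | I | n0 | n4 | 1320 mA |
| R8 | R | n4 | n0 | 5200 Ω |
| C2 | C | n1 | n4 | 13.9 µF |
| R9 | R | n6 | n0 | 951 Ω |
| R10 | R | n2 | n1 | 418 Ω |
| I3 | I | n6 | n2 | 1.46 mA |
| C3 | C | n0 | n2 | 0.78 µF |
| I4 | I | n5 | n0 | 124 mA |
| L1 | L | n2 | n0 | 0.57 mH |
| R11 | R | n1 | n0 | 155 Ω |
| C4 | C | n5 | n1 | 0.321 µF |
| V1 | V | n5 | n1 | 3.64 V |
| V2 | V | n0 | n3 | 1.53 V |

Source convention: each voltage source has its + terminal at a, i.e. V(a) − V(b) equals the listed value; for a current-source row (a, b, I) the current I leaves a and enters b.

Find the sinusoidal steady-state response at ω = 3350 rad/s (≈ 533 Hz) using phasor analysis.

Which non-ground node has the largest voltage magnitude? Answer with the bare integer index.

Element admittances at ω=3350 rad/s:
  Y(R1) = 0.001253+0.000j S between n5,n1
  Y(R2) = 0.006536+0.000j S between n0,n4
  Y(R3) = 0.1580+0.000j S between n6,n2
  Y(C1) = 0.000+0.004087j S between n1,n6
  Y(R4) = 0.08403+0.000j S between n4,n6
  Y(R5) = 0.0002618+0.000j S between n0,n5
  I1: injects 0.153 A into n5 (from n2)
  Y(R6) = 0.05405+0.000j S between n3,n1
  Y(R7) = 0.3876+0.000j S between n5,n3
  I2: injects 1.32 A into n4 (from n0)
  Y(R8) = 0.0001923+0.000j S between n4,n0
  Y(C2) = 0.000+0.04657j S between n1,n4
  Y(R9) = 0.001052+0.000j S between n6,n0
  Y(R10) = 0.002392+0.000j S between n2,n1
  I3: injects 0.00146 A into n2 (from n6)
  Y(C3) = 0.000+0.002613j S between n0,n2
  I4: injects 0.124 A into n0 (from n5)
  Y(L1) = 0.000-0.5237j S between n2,n0
  Y(R11) = 0.006452+0.000j S between n1,n0
  Y(C4) = 0.000+0.001075j S between n5,n1
  V1: constraint V(n5)−V(n1) = 3.64
  V2: constraint V(n0)−V(n3) = 1.53
Assemble and solve the 8×8 MNA system:
  V(n1)=-3.165+1.707j  V(n2)=1.315+0.8399j  V(n3)=-1.530+0.000j  V(n4)=12.59-11.33j  V(n5)=0.4745+1.707j  V(n6)=5.113-3.511j
  i(V1)=-0.7526-0.6659j  i(V2)=-0.6885-0.7538j

4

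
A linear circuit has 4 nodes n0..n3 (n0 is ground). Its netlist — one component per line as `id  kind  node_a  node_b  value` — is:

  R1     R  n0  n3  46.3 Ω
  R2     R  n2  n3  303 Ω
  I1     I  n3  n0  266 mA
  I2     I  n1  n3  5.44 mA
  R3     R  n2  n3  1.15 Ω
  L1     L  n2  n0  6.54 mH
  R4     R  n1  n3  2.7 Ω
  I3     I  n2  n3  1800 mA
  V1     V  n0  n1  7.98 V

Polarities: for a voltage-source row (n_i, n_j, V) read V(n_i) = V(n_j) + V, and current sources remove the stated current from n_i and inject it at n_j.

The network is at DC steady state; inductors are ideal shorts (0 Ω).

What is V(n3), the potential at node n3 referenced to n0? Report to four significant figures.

-1.120 V

MNA unknowns: 3 node voltages V₁..V_3 plus 2 source currents (L1, V1)
R1: Y=0.02160 on G[0,3]
R2: Y=0.003300 on G[2,3]
I1: z[3]−=0.266, z[0]+=0.266
I2: z[1]−=0.00544, z[3]+=0.00544
R3: Y=0.8696 on G[2,3]
L1: row V2−V0=0, i_L1 at 2,0
R4: Y=0.3704 on G[1,3]
I3: z[2]−=1.8, z[3]+=1.8
V1: row V0−V1=7.98, i_V1 at 0,1
solve → V1=-7.980, V2=0.000, V3=-1.120
aux → i_L1=-2.777, i_V1=-2.535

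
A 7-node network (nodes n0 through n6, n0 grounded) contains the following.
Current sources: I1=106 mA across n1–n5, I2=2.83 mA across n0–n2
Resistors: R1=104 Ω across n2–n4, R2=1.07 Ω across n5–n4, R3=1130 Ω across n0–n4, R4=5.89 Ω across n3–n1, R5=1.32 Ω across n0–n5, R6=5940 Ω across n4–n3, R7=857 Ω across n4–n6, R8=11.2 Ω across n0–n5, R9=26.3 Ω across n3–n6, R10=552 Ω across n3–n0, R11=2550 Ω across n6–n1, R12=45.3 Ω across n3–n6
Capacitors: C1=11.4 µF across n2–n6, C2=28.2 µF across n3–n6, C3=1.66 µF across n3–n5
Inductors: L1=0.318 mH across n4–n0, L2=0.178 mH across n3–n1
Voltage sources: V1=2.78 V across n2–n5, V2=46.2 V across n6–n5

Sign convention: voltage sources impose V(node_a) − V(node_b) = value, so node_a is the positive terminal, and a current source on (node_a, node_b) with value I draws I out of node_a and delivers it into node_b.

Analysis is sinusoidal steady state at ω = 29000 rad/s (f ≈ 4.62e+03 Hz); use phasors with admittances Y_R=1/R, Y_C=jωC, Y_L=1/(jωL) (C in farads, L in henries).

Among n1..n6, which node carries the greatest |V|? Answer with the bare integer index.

6

Element admittances at ω=29000 rad/s:
  I1: injects 0.106 A into n5 (from n1)
  Y(R1) = 0.009615+0.000j S between n2,n4
  Y(C1) = 0.000+0.3306j S between n2,n6
  Y(C2) = 0.000+0.8178j S between n3,n6
  Y(R2) = 0.9346+0.000j S between n5,n4
  Y(R3) = 0.0008850+0.000j S between n0,n4
  Y(L1) = 0.000-0.1084j S between n4,n0
  Y(R4) = 0.1698+0.000j S between n3,n1
  Y(R5) = 0.7576+0.000j S between n0,n5
  Y(R6) = 0.0001684+0.000j S between n4,n3
  I2: injects 0.00283 A into n2 (from n0)
  Y(R7) = 0.001167+0.000j S between n4,n6
  Y(R8) = 0.08929+0.000j S between n0,n5
  Y(R9) = 0.03802+0.000j S between n3,n6
  Y(R10) = 0.001812+0.000j S between n3,n0
  Y(C3) = 0.000+0.04814j S between n3,n5
  Y(L2) = 0.000-0.1937j S between n3,n1
  Y(R11) = 0.0003922+0.000j S between n6,n1
  Y(R12) = 0.02208+0.000j S between n3,n6
  V1: constraint V(n2)−V(n5) = 2.78
  V2: constraint V(n6)−V(n5) = 46.2
Assemble and solve the 8×8 MNA system:
  V(n1)=43.27-0.2634j  V(n2)=2.690+0.0003040j  V(n3)=43.54+0.04253j  V(n4)=0.003090+0.0006652j  V(n5)=-0.08988+0.0003040j  V(n6)=46.11+0.0003040j
  i(V1)=-0.02301+14.35j  i(V2)=-0.2440-16.46j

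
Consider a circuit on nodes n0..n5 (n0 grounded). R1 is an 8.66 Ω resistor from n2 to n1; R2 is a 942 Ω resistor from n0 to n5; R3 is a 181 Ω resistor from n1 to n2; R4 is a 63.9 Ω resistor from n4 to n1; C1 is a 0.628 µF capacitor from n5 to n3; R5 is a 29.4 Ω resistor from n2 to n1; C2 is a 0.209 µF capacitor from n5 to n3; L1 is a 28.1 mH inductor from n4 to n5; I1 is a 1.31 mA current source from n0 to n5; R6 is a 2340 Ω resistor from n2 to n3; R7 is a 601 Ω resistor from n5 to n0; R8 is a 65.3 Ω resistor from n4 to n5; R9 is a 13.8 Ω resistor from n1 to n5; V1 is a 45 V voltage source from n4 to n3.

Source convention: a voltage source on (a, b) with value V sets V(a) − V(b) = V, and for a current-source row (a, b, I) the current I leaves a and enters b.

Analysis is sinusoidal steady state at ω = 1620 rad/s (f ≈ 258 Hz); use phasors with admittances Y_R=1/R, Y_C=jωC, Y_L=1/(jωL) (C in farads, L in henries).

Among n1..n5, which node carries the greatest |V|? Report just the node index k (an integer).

3

MNA unknowns: 5 node voltages V₁..V_5 plus 1 source current (V1)
R1: Y=0.1155+0.000j on G[2,1]
R2: Y=0.001062+0.000j on G[0,5]
R3: Y=0.005525+0.000j on G[1,2]
R4: Y=0.01565+0.000j on G[4,1]
C1: Y=0.000+0.001017j on G[5,3]
R5: Y=0.03401+0.000j on G[2,1]
C2: Y=0.000+0.0003386j on G[5,3]
L1: Y=0.000-0.02197j on G[4,5]
I1: z[0]−=0.00131, z[5]+=0.00131
R6: Y=0.0004274+0.000j on G[2,3]
R7: Y=0.001664+0.000j on G[5,0]
R8: Y=0.01531+0.000j on G[4,5]
R9: Y=0.07246+0.000j on G[1,5]
V1: row V4−V3=45, i_V1 at 4,3
solve → V1=0.1449+0.3029j, V2=0.02029+0.3066j, V3=-45.18+1.668j, V4=-0.1756+1.668j, V5=0.4807+0.000j
aux → i_V1=-0.02158-0.06133j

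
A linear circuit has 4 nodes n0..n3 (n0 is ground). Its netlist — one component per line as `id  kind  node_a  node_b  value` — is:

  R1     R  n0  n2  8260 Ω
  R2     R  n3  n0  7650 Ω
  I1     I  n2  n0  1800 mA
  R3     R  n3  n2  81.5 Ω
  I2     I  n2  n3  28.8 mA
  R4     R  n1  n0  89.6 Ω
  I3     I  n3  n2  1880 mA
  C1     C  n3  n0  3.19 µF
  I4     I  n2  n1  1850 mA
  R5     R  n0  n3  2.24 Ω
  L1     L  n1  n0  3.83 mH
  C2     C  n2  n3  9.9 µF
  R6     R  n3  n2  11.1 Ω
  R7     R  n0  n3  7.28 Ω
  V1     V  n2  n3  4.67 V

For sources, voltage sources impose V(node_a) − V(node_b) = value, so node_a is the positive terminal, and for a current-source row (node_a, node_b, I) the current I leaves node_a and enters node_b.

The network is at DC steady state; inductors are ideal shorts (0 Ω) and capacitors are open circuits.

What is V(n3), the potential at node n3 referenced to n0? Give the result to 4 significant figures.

-6.251 V

MNA unknowns: 3 node voltages V₁..V_3 plus 2 source currents (L1, V1)
R1: Y=0.0001211 on G[0,2]
R2: Y=0.0001307 on G[3,0]
I1: z[2]−=1.8, z[0]+=1.8
R3: Y=0.01227 on G[3,2]
I2: z[2]−=0.0288, z[3]+=0.0288
R4: Y=0.01116 on G[1,0]
I3: z[3]−=1.88, z[2]+=1.88
C1: Y=0.000 on G[3,0]
I4: z[2]−=1.85, z[1]+=1.85
R5: Y=0.4464 on G[0,3]
L1: row V1−V0=0, i_L1 at 1,0
C2: Y=0.000 on G[2,3]
R6: Y=0.09009 on G[3,2]
R7: Y=0.1374 on G[0,3]
V1: row V2−V3=4.67, i_V1 at 2,3
solve → V1=0.000, V2=-1.581, V3=-6.251
aux → i_L1=1.850, i_V1=-2.277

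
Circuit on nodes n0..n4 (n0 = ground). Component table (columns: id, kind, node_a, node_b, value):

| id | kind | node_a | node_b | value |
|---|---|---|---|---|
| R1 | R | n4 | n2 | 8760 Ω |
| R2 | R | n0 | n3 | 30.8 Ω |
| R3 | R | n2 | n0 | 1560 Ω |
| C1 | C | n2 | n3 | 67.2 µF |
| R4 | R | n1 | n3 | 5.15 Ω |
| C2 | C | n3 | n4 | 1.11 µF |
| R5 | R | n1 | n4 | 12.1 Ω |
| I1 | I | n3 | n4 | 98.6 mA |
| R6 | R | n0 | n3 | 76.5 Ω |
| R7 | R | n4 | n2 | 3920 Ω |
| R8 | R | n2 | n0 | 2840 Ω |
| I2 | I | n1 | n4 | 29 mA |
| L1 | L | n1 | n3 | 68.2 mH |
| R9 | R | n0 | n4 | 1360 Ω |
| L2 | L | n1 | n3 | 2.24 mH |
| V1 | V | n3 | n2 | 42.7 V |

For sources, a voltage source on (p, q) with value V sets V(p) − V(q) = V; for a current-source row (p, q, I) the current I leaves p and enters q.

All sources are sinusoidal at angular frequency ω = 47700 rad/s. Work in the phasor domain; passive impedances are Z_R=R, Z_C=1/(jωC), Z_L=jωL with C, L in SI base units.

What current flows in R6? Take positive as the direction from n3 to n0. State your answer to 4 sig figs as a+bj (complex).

0.01153+0.0001756j A

MNA unknowns: 4 node voltages V₁..V_4 plus 1 source current (V1)
R1: Y=0.0001142+0.000j on G[4,2]
R2: Y=0.03247+0.000j on G[0,3]
R3: Y=0.0006410+0.000j on G[2,0]
C1: Y=0.000+3.205j on G[2,3]
R4: Y=0.1942+0.000j on G[1,3]
C2: Y=0.000+0.05295j on G[3,4]
R5: Y=0.08264+0.000j on G[1,4]
I1: z[3]−=0.0986, z[4]+=0.0986
R6: Y=0.01307+0.000j on G[0,3]
R7: Y=0.0002551+0.000j on G[4,2]
R8: Y=0.0003521+0.000j on G[2,0]
I2: z[1]−=0.029, z[4]+=0.029
L1: Y=0.000-0.0003074j on G[1,3]
R9: Y=0.0007353+0.000j on G[0,4]
L2: Y=0.000-0.009359j on G[1,3]
V1: row V3−V2=42.7, i_V1 at 3,2
solve → V1=1.077-0.2376j, V2=-41.82+0.01343j, V3=0.8820+0.01343j, V4=1.856-0.8501j
aux → i_V1=-0.05766-136.9j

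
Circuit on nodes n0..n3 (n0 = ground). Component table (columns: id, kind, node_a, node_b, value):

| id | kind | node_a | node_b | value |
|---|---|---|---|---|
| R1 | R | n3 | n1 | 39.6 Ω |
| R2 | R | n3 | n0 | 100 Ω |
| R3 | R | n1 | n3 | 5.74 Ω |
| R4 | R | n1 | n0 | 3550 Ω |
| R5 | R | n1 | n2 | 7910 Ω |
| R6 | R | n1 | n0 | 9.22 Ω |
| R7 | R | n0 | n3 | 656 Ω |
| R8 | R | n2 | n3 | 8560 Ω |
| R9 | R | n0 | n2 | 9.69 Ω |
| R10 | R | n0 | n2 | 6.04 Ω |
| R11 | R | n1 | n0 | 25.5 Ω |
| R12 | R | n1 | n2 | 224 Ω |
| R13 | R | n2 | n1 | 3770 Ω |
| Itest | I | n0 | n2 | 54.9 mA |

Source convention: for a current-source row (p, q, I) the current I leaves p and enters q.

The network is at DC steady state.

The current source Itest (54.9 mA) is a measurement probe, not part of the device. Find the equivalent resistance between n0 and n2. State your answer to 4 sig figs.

R_eq = 3.655 Ω

Element admittances at DC:
  Y(R1) = 0.02525 S between n3,n1
  Y(R2) = 0.01000 S between n3,n0
  Y(R3) = 0.1742 S between n1,n3
  Y(R4) = 0.0002817 S between n1,n0
  Y(R5) = 0.0001264 S between n1,n2
  Y(R6) = 0.1085 S between n1,n0
  Y(R7) = 0.001524 S between n0,n3
  Y(R8) = 0.0001168 S between n2,n3
  Y(R9) = 0.1032 S between n0,n2
  Y(R10) = 0.1656 S between n0,n2
  Y(R11) = 0.03922 S between n1,n0
  Y(R12) = 0.004464 S between n1,n2
  Y(R13) = 0.0002653 S between n2,n1
  Itest: injects 0.0549 A into n2 (from n0)
Assemble and solve the 3×3 MNA system:
  V(n1)=0.006084  V(n2)=0.2007  V(n3)=0.005859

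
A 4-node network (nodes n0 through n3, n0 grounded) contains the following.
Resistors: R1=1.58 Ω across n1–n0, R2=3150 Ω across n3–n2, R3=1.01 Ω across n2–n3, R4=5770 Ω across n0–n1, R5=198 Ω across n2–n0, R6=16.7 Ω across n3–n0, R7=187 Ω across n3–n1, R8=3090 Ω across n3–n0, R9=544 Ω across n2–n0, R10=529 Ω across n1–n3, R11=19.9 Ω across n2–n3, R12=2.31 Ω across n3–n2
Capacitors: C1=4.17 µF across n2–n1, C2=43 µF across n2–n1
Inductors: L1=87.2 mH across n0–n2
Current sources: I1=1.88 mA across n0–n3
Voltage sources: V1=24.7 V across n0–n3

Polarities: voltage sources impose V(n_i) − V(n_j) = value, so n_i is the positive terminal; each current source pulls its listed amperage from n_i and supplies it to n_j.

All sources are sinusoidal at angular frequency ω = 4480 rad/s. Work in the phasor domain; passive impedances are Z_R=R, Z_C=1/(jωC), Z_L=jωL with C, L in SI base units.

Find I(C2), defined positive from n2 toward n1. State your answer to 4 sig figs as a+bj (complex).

Apply KCL at each of the 3 non-ground nodes and solve the resulting linear system.
Node n1: branches {R1, C1, R4, R7, R10, C2} → V_1 = -3.368-6.563j
Node n2: branches {C1, R2, R3, R5, R9, L1, R11, C2, R12} → V_2 = -23.25+2.798j
Node n3: branches {R2, R3, R6, R7, R8, R10, R11, I1, R12, V1} → V_3 = -24.70+0.000j
Source currents: i(V1)=-3.774-4.076j

-1.803-3.831j A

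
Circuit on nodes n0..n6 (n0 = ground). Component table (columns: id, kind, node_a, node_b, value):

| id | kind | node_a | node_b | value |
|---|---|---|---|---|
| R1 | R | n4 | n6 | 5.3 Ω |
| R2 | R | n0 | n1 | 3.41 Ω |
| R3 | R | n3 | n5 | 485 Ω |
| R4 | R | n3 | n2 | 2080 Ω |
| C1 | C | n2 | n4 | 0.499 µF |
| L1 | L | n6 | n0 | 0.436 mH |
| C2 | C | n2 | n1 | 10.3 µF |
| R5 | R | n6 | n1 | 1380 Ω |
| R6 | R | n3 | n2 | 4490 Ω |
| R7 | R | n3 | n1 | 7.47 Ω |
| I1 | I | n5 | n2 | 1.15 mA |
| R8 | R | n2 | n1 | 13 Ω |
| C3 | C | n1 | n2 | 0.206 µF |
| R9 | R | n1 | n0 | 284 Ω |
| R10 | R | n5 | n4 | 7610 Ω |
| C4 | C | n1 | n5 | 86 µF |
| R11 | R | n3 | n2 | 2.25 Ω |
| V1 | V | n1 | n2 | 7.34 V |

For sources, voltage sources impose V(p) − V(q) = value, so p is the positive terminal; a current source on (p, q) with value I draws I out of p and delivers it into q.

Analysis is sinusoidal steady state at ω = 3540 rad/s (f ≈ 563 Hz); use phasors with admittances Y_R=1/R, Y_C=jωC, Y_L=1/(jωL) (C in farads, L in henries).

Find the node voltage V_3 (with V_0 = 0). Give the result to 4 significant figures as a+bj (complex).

-5.622+0.04377j V

Element admittances at ω=3540 rad/s:
  Y(R1) = 0.1887+0.000j S between n4,n6
  Y(R2) = 0.2933+0.000j S between n0,n1
  Y(R3) = 0.002062+0.000j S between n3,n5
  Y(R4) = 0.0004808+0.000j S between n3,n2
  Y(C1) = 0.000+0.001766j S between n2,n4
  Y(L1) = 0.000-0.6479j S between n6,n0
  Y(C2) = 0.000+0.03646j S between n2,n1
  Y(R5) = 0.0007246+0.000j S between n6,n1
  Y(R6) = 0.0002227+0.000j S between n3,n2
  Y(R7) = 0.1339+0.000j S between n3,n1
  I1: injects 0.00115 A into n2 (from n5)
  Y(R8) = 0.07692+0.000j S between n2,n1
  Y(C3) = 0.000+0.0007292j S between n1,n2
  Y(R9) = 0.003521+0.000j S between n1,n0
  Y(R10) = 0.0001314+0.000j S between n5,n4
  Y(C4) = 0.000+0.3044j S between n1,n5
  Y(R11) = 0.4444+0.000j S between n3,n2
  V1: constraint V(n1)−V(n2) = 7.34
Assemble and solve the 7×7 MNA system:
  V(n1)=0.0007262+0.04362j  V(n2)=-7.339+0.04362j  V(n3)=-5.622+0.04377j  V(n4)=0.01891-0.06911j  V(n5)=0.0003771+0.08547j  V(n6)=0.01998-0.0003327j
  i(V1)=-1.330-0.2860j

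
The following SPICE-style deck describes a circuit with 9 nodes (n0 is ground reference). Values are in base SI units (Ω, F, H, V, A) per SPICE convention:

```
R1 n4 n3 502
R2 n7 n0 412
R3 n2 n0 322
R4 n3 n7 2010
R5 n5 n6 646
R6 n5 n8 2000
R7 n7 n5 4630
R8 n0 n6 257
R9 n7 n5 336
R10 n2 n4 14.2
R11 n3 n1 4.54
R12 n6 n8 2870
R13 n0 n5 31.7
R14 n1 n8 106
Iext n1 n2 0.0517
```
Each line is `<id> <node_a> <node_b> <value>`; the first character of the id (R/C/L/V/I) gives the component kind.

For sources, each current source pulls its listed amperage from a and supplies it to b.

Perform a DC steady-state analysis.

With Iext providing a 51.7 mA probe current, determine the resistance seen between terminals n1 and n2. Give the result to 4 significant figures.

Apply KCL at each of the 8 non-ground nodes and solve the resulting linear system.
Node n1: branches {R11, R14, Iext} → V_1 = -13.44
Node n2: branches {R3, R10, Iext} → V_2 = 5.162
Node n3: branches {R1, R4, R11} → V_3 = -13.25
Node n4: branches {R1, R10} → V_4 = 4.655
Node n5: branches {R5, R6, R7, R9, R13} → V_5 = -0.3106
Node n6: branches {R5, R8, R12} → V_6 = -0.8281
Node n7: branches {R2, R4, R7, R9} → V_7 = -1.240
Node n8: branches {R6, R12, R14} → V_8 = -12.37

R_eq = 359.8 Ω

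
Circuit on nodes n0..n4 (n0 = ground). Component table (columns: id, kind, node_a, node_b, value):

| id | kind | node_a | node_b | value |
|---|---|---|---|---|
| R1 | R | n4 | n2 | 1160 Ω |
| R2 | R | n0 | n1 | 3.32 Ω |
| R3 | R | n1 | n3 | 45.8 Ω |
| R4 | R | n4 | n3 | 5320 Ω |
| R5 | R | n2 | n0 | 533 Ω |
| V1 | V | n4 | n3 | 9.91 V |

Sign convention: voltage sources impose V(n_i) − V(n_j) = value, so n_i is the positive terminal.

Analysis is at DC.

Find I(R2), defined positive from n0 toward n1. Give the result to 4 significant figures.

0.005688 A

Apply KCL at each of the 4 non-ground nodes and solve the resulting linear system.
Node n1: branches {R2, R3} → V_1 = -0.01889
Node n2: branches {R1, R5} → V_2 = 3.032
Node n3: branches {R3, R4, V1} → V_3 = -0.2794
Node n4: branches {R1, R4, V1} → V_4 = 9.631
Source currents: i(V1)=-0.007551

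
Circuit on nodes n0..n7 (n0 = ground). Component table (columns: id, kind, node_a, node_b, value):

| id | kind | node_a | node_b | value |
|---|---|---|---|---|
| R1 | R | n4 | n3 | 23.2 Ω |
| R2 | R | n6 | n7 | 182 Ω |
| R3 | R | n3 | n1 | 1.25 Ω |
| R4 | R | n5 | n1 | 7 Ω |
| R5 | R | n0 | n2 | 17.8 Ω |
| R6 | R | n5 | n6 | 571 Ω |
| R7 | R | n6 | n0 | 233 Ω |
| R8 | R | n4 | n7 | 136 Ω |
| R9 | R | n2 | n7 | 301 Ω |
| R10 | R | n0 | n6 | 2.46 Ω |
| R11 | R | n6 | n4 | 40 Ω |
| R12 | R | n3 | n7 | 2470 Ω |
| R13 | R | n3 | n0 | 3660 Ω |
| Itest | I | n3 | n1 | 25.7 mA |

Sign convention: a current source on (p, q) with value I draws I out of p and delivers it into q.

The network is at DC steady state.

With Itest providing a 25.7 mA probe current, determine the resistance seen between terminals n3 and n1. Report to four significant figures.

Element admittances at DC:
  Y(R1) = 0.04310 S between n4,n3
  Y(R2) = 0.005495 S between n6,n7
  Y(R3) = 0.8000 S between n3,n1
  Y(R4) = 0.1429 S between n5,n1
  Y(R5) = 0.05618 S between n0,n2
  Y(R6) = 0.001751 S between n5,n6
  Y(R7) = 0.004292 S between n6,n0
  Y(R8) = 0.007353 S between n4,n7
  Y(R9) = 0.003322 S between n2,n7
  Y(R10) = 0.4065 S between n0,n6
  Y(R11) = 0.02500 S between n6,n4
  Y(R12) = 0.0004049 S between n3,n7
  Y(R13) = 0.0002732 S between n3,n0
  Itest: injects 0.0257 A into n1 (from n3)
Assemble and solve the 7×7 MNA system:
  V(n1)=0.02923  V(n2)=-4.622e-05  V(n3)=-0.002832  V(n4)=-0.001695  V(n5)=0.02888  V(n6)=8.205e-06  V(n7)=-0.0008279

R_eq = 1.248 Ω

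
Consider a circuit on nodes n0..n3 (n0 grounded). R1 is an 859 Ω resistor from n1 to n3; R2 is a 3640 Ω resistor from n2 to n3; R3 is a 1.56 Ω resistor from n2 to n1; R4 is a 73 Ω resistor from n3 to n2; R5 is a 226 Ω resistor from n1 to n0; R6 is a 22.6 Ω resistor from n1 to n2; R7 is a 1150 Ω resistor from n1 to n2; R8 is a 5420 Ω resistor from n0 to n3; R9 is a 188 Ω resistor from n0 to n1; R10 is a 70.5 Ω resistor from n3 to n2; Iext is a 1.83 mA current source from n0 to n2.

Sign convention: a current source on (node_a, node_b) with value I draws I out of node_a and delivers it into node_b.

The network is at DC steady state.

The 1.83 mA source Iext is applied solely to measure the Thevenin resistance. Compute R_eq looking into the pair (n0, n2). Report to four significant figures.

Element admittances at DC:
  Y(R1) = 0.001164 S between n1,n3
  Y(R2) = 0.0002747 S between n2,n3
  Y(R3) = 0.6410 S between n2,n1
  Y(R4) = 0.01370 S between n3,n2
  Y(R5) = 0.004425 S between n1,n0
  Y(R6) = 0.04425 S between n1,n2
  Y(R7) = 0.0008696 S between n1,n2
  Y(R8) = 0.0001845 S between n0,n3
  Y(R9) = 0.005319 S between n0,n1
  Y(R10) = 0.01418 S between n3,n2
  Iext: injects 0.00183 A into n2 (from n0)
Assemble and solve the 3×3 MNA system:
  V(n1)=0.1843  V(n2)=0.1869  V(n3)=0.1856

R_eq = 102.1 Ω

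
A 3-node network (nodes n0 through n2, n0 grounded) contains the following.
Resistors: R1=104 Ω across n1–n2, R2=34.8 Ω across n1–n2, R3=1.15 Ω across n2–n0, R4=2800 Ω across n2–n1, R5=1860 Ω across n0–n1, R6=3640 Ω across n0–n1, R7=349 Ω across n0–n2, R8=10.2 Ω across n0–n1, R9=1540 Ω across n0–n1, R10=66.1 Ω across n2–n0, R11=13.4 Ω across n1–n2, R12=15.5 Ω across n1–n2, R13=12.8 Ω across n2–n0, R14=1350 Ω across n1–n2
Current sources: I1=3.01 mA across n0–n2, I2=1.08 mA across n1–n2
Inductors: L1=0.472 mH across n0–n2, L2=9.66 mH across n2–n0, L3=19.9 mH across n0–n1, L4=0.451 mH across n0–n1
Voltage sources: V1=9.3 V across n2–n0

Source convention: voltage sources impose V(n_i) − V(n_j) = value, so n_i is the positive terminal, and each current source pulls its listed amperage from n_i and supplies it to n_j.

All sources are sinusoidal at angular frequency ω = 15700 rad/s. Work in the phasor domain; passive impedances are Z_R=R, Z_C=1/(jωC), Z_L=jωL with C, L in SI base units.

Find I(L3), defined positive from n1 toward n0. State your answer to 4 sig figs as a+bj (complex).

0.007814-0.01505j A

Element admittances at ω=15700 rad/s:
  Y(R1) = 0.009615+0.000j S between n1,n2
  Y(R2) = 0.02874+0.000j S between n1,n2
  Y(R3) = 0.8696+0.000j S between n2,n0
  Y(R4) = 0.0003571+0.000j S between n2,n1
  I1: injects 0.00301 A into n2 (from n0)
  Y(L1) = 0.000-0.1349j S between n0,n2
  Y(R5) = 0.0005376+0.000j S between n0,n1
  Y(R6) = 0.0002747+0.000j S between n0,n1
  Y(R7) = 0.002865+0.000j S between n0,n2
  Y(L2) = 0.000-0.006594j S between n2,n0
  Y(R8) = 0.09804+0.000j S between n0,n1
  Y(R9) = 0.0006494+0.000j S between n0,n1
  Y(R10) = 0.01513+0.000j S between n2,n0
  Y(L3) = 0.000-0.003201j S between n0,n1
  Y(R11) = 0.07463+0.000j S between n1,n2
  I2: injects 0.00108 A into n2 (from n1)
  Y(L4) = 0.000-0.1412j S between n0,n1
  Y(R12) = 0.06452+0.000j S between n1,n2
  Y(R13) = 0.07812+0.000j S between n2,n0
  Y(R14) = 0.0007407+0.000j S between n1,n2
  V1: constraint V(n2)−V(n0) = 9.3
Assemble and solve the 3×3 MNA system:
  V(n1)=4.701+2.441j  V(n2)=9.300+0.000j
  i(V1)=-9.798+1.752j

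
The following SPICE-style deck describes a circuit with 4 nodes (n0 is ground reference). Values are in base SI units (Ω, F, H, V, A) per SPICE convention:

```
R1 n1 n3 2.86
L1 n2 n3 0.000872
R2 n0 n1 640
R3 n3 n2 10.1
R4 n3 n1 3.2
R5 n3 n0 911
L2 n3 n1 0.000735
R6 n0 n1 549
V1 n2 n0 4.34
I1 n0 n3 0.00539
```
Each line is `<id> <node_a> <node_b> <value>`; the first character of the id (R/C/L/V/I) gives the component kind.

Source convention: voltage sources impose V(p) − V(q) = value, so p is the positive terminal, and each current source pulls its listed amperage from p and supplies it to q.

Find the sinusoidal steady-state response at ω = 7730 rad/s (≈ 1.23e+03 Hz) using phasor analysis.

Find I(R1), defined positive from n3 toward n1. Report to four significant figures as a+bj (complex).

MNA unknowns: 3 node voltages V₁..V_3 plus 1 source current (V1)
R1: Y=0.3497+0.000j on G[1,3]
L1: Y=0.000-0.1484j on G[2,3]
R2: Y=0.001563+0.000j on G[0,1]
R3: Y=0.09901+0.000j on G[3,2]
R4: Y=0.3125+0.000j on G[3,1]
R5: Y=0.001098+0.000j on G[3,0]
L2: Y=0.000-0.1760j on G[3,1]
R6: Y=0.001821+0.000j on G[0,1]
V1: row V2−V0=4.34, i_V1 at 2,0
I1: z[0]−=0.00539, z[3]+=0.00539
solve → V1=4.275-0.06848j, V2=4.340+0.000j, V3=4.296-0.06338j
aux → i_V1=-0.01379+0.0003013j

0.007166+0.001782j A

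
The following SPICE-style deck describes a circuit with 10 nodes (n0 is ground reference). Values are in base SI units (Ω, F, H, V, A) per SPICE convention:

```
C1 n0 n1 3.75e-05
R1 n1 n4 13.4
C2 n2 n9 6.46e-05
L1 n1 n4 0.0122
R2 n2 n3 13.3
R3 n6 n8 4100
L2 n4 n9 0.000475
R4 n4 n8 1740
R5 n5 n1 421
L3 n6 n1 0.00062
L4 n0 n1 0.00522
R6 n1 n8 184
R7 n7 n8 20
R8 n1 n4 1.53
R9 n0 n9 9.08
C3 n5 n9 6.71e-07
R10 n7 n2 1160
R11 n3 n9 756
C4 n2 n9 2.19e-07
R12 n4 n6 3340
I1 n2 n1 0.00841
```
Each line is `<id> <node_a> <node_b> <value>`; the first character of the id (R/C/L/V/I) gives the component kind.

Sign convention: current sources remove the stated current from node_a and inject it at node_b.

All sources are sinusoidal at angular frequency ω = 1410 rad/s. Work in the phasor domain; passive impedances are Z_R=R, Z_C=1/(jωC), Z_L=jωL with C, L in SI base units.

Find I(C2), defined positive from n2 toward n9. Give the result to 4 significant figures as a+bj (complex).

Element admittances at ω=1410 rad/s:
  Y(C1) = 0.000+0.05287j S between n0,n1
  Y(R1) = 0.07463+0.000j S between n1,n4
  Y(C2) = 0.000+0.09109j S between n2,n9
  Y(L1) = 0.000-0.05813j S between n1,n4
  Y(R2) = 0.07519+0.000j S between n2,n3
  Y(R3) = 0.0002439+0.000j S between n6,n8
  Y(L2) = 0.000-1.493j S between n4,n9
  Y(R4) = 0.0005747+0.000j S between n4,n8
  Y(R5) = 0.002375+0.000j S between n5,n1
  Y(L3) = 0.000-1.144j S between n6,n1
  Y(L4) = 0.000-0.1359j S between n0,n1
  Y(R6) = 0.005435+0.000j S between n1,n8
  Y(R7) = 0.05000+0.000j S between n7,n8
  Y(R8) = 0.6536+0.000j S between n1,n4
  Y(R9) = 0.1101+0.000j S between n0,n9
  Y(C3) = 0.000+0.0009461j S between n5,n9
  Y(R10) = 0.0008621+0.000j S between n7,n2
  Y(R11) = 0.001323+0.000j S between n3,n9
  Y(C4) = 0.000+0.0003088j S between n2,n9
  Y(R12) = 0.0002994+0.000j S between n4,n6
  I1: injects 0.00841 A into n1 (from n2)
Assemble and solve the 9×9 MNA system:
  V(n1)=0.003410+0.008981j  V(n2)=-0.008774+0.09447j  V(n3)=-0.008739+0.09288j  V(n4)=-0.006993+0.007698j  V(n5)=0.004220+0.004605j  V(n6)=0.003408+0.008978j  V(n7)=0.0009460+0.02036j  V(n8)=0.001114+0.01908j  V(n9)=-0.006768+0.002569j

-0.008371-0.0001827j A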